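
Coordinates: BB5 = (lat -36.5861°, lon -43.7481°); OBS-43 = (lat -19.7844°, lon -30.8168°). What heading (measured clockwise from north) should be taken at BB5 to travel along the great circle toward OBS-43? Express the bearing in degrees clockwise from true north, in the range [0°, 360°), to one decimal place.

Δλ = 12.9313°
y = sin Δλ · cos φ₂ = 0.210573
x = cos φ₁ sin φ₂ − sin φ₁ cos φ₂ cos Δλ = 0.274837
θ = atan2(y, x) = 37.4585° → 37.4585° (mod 360°)

37.5°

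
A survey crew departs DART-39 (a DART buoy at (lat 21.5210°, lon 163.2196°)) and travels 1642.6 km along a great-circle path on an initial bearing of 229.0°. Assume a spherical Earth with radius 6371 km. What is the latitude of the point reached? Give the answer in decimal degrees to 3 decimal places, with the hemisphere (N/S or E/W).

11.484°N

δ = d/R = 1642.6/6371 = 0.257825 rad
φ₂ = arcsin(sin φ₁ cos δ + cos φ₁ sin δ cos θ)
   = arcsin(0.36684·0.96695 + 0.93028·0.25498·-0.65606) = 11.48427°
λ₂ = λ₁ + atan2(sin θ sin δ cos φ₁, cos δ − sin φ₁ sin φ₂) = 151.89510°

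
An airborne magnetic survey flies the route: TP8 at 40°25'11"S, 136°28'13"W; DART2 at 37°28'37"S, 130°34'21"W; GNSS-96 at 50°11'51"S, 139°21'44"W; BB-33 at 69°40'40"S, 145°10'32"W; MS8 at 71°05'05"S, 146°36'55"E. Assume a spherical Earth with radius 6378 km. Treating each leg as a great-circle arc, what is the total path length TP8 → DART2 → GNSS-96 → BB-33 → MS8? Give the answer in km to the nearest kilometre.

TP8: φ = -40.41972°, λ = -136.47028°
DART2: φ = -37.47694°, λ = -130.57250°
GNSS-96: φ = -50.19750°, λ = -139.36222°
BB-33: φ = -69.67778°, λ = -145.17556°
MS8: φ = -71.08472°, λ = +146.61528°
TP8→DART2: c = 0.095080 rad, d = 606.42 km
DART2→GNSS-96: c = 0.247657 rad, d = 1579.56 km
GNSS-96→BB-33: c = 0.343407 rad, d = 2190.25 km
BB-33→MS8: c = 0.379344 rad, d = 2419.45 km
Total = 606.42 + 1579.56 + 2190.25 + 2419.45 = 6795.68 km

6796 km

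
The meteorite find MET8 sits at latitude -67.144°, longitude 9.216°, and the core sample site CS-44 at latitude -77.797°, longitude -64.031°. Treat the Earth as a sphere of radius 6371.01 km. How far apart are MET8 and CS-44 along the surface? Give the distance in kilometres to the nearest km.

2494 km

Δφ = -10.6530°,  Δλ = -73.2470°
a = sin²(Δφ/2) + cos φ₁ cos φ₂ sin²(Δλ/2) = 0.037836
c = 2·arcsin(√a) = 0.391524 rad = 22.4327°
d = R·c = 6371.01 × 0.391524 = 2494.4 km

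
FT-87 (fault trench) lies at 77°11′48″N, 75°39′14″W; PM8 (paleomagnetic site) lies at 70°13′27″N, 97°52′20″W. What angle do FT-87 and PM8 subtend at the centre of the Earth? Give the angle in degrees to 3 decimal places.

9.235°

FT-87: φ = +77.19667°, λ = -75.65389°
PM8: φ = +70.22417°, λ = -97.87222°
Δφ = -6.9725°,  Δλ = -22.2183°
a = sin²(Δφ/2) + cos φ₁ cos φ₂ sin²(Δλ/2) = 0.006481
c = 2·arcsin(√a) = 0.161188 rad = 9.2354°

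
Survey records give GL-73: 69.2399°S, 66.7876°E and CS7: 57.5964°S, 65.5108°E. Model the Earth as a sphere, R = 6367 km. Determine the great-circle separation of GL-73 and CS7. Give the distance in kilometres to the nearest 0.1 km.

1295.4 km

Δφ = 11.6435°,  Δλ = -1.2768°
a = sin²(Δφ/2) + cos φ₁ cos φ₂ sin²(Δλ/2) = 0.010312
c = 2·arcsin(√a) = 0.203451 rad = 11.6569°
d = R·c = 6367 × 0.203451 = 1295.4 km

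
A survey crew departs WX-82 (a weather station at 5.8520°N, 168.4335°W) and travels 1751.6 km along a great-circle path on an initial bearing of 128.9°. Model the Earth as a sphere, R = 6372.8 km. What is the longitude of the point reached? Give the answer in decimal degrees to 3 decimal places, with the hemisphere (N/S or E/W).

δ = d/R = 1751.6/6372.8 = 0.274856 rad
φ₂ = arcsin(sin φ₁ cos δ + cos φ₁ sin δ cos θ)
   = arcsin(0.10196·0.96246 + 0.99479·0.27141·-0.62796) = -4.09520°
λ₂ = λ₁ + atan2(sin θ sin δ cos φ₁, cos δ − sin φ₁ sin φ₂) = -156.20786°

156.208°W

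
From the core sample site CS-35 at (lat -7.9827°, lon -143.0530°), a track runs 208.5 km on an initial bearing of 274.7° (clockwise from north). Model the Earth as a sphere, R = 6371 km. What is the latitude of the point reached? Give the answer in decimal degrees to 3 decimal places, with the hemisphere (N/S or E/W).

δ = d/R = 208.5/6371 = 0.032726 rad
φ₂ = arcsin(sin φ₁ cos δ + cos φ₁ sin δ cos θ)
   = arcsin(-0.13887·0.99946 + 0.99031·0.03272·0.08194) = -7.82481°
λ₂ = λ₁ + atan2(sin θ sin δ cos φ₁, cos δ − sin φ₁ sin φ₂) = -144.93935°

7.825°S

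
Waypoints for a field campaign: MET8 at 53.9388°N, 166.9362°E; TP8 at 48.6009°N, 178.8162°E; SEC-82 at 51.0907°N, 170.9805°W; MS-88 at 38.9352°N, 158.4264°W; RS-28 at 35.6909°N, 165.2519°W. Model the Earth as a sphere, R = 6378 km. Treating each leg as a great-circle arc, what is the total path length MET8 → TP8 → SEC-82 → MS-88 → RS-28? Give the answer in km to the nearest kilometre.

4173 km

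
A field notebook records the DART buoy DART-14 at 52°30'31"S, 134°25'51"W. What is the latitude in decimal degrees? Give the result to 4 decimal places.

52.5086°S

52° + 30′/60 + 31″/3600 = 52 + 0.50000 + 0.00861 = 52.5086°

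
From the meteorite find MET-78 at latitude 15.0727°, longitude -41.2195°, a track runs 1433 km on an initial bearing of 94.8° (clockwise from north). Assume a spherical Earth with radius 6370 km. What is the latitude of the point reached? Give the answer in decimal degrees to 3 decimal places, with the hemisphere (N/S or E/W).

13.619°N

δ = d/R = 1433/6370 = 0.224961 rad
φ₂ = arcsin(sin φ₁ cos δ + cos φ₁ sin δ cos θ)
   = arcsin(0.26004·0.97480 + 0.96560·0.22307·-0.08368) = 13.61923°
λ₂ = λ₁ + atan2(sin θ sin δ cos φ₁, cos δ − sin φ₁ sin φ₂) = -27.99796°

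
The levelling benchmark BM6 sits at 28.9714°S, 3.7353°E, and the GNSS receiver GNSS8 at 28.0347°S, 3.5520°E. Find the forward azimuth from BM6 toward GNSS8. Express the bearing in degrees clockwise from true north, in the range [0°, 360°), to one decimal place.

Δλ = -0.1833°
y = sin Δλ · cos φ₂ = -0.002824
x = cos φ₁ sin φ₂ − sin φ₁ cos φ₂ cos Δλ = 0.016346
θ = atan2(y, x) = -9.8015° → 350.1985° (mod 360°)

350.2°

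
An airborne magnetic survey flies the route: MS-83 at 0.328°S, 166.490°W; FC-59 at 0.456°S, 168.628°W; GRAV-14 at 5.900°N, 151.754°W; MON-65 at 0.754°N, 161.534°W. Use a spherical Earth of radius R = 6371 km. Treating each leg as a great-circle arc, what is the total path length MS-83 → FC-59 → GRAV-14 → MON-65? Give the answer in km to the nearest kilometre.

3467 km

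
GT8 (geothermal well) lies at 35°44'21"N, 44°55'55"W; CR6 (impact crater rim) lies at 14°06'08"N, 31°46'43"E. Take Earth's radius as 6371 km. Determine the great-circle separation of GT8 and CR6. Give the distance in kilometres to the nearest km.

7910 km

GT8: φ = +35.73917°, λ = -44.93194°
CR6: φ = +14.10222°, λ = +31.77861°
Δφ = -21.6369°,  Δλ = 76.7106°
a = sin²(Δφ/2) + cos φ₁ cos φ₂ sin²(Δλ/2) = 0.338362
c = 2·arcsin(√a) = 1.241607 rad = 71.1389°
d = R·c = 6371 × 1.241607 = 7910.3 km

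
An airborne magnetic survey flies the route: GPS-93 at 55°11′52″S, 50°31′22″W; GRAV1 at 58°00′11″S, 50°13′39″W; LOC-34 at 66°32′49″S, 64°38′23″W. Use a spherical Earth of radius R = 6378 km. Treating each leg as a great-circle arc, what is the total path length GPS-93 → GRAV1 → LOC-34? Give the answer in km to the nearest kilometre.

1516 km

GPS-93: φ = -55.19778°, λ = -50.52278°
GRAV1: φ = -58.00306°, λ = -50.22750°
LOC-34: φ = -66.54694°, λ = -64.63972°
GPS-93→GRAV1: c = 0.049043 rad, d = 312.80 km
GRAV1→LOC-34: c = 0.188611 rad, d = 1202.96 km
Total = 312.80 + 1202.96 = 1515.76 km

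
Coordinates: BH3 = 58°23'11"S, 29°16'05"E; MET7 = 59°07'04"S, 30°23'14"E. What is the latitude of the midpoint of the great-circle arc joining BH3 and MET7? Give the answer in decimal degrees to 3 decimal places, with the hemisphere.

58.753°S

BH3: φ = -58.38639°, λ = +29.26806°
MET7: φ = -59.11778°, λ = +30.38722°
Bx = cos φ₂ cos Δλ = 0.513177,  By = cos φ₂ sin Δλ = 0.010025
φₘ = atan2(sin φ₁ + sin φ₂, √((cos φ₁ + Bx)² + By²)) = -58.75330°
λₘ = λ₁ + atan2(By, cos φ₁ + Bx) = 29.82175°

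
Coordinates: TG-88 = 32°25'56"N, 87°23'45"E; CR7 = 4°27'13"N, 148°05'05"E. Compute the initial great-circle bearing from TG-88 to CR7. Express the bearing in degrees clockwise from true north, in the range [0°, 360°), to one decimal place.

102.7°

TG-88: φ = +32.43222°, λ = +87.39583°
CR7: φ = +4.45361°, λ = +148.08472°
Δλ = 60.6889°
y = sin Δλ · cos φ₂ = 0.869341
x = cos φ₁ sin φ₂ − sin φ₁ cos φ₂ cos Δλ = -0.196214
θ = atan2(y, x) = 102.7188° → 102.7188° (mod 360°)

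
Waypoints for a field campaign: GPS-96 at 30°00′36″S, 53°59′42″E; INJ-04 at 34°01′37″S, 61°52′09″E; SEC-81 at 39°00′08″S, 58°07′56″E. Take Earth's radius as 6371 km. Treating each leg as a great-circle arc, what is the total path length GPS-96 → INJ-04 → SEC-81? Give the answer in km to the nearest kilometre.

GPS-96: φ = -30.01000°, λ = +53.99500°
INJ-04: φ = -34.02694°, λ = +61.86917°
SEC-81: φ = -39.00222°, λ = +58.13222°
GPS-96→INJ-04: c = 0.135923 rad, d = 865.96 km
INJ-04→SEC-81: c = 0.101406 rad, d = 646.06 km
Total = 865.96 + 646.06 = 1512.02 km

1512 km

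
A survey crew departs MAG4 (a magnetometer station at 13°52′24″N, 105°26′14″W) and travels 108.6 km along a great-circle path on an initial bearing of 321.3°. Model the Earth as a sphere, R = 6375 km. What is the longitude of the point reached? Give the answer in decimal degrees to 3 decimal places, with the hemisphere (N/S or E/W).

MAG4: φ = +13.87333°, λ = -105.43722°
δ = d/R = 108.6/6375 = 0.017035 rad
φ₂ = arcsin(sin φ₁ cos δ + cos φ₁ sin δ cos θ)
   = arcsin(0.23978·0.99985 + 0.97083·0.01703·0.78043) = 14.63425°
λ₂ = λ₁ + atan2(sin θ sin δ cos φ₁, cos δ − sin φ₁ sin φ₂) = -106.06793°

106.068°W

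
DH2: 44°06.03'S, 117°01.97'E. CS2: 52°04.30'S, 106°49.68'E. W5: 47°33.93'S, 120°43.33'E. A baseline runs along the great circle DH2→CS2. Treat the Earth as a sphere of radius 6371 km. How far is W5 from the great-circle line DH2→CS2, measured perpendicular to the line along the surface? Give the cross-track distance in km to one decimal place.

456.3 km

DH2: φ = -44.10050°, λ = +117.03283°
CS2: φ = -52.07167°, λ = +106.82800°
W5: φ = -47.56550°, λ = +120.72217°
δ₁₃ = central angle DH2→W5 = 0.075281 rad  (haversine)
θ₁₃ = bearing DH2→W5 = 144.740°,  θ₁₂ = bearing DH2→CS2 = 216.824°
dₓₜ = R·arcsin(sin δ₁₃ · sin(θ₁₃ − θ₁₂)) = 6371·arcsin(0.07521·sin(-72.084°)) = -456.317 km
|dₓₜ| = 456.317 km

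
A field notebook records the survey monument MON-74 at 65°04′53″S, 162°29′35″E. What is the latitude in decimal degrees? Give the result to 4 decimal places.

65.0814°S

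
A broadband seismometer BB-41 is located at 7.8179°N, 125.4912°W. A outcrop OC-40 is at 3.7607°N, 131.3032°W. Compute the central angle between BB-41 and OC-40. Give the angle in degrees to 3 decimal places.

Δφ = -4.0572°,  Δλ = -5.8120°
a = sin²(Δφ/2) + cos φ₁ cos φ₂ sin²(Δλ/2) = 0.003794
c = 2·arcsin(√a) = 0.123267 rad = 7.0627°

7.063°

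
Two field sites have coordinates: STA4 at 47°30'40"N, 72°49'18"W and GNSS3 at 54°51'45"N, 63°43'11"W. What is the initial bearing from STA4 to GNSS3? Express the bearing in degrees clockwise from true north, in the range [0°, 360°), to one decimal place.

STA4: φ = +47.51111°, λ = -72.82167°
GNSS3: φ = +54.86250°, λ = -63.71972°
Δλ = 9.1019°
y = sin Δλ · cos φ₂ = 0.091046
x = cos φ₁ sin φ₂ − sin φ₁ cos φ₂ cos Δλ = 0.133298
θ = atan2(y, x) = 34.3340° → 34.3340° (mod 360°)

34.3°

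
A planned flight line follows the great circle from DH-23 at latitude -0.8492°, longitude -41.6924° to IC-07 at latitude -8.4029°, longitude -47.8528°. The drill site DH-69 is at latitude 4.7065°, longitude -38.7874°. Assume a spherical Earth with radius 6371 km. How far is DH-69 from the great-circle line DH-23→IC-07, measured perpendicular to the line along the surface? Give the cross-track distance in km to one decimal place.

δ₁₃ = central angle DH-23→DH-69 = 0.109398 rad  (haversine)
θ₁₃ = bearing DH-23→DH-69 = 27.556°,  θ₁₂ = bearing DH-23→IC-07 = 218.905°
dₓₜ = R·arcsin(sin δ₁₃ · sin(θ₁₃ − θ₁₂)) = 6371·arcsin(0.10918·sin(-191.349°)) = 136.892 km
|dₓₜ| = 136.892 km

136.9 km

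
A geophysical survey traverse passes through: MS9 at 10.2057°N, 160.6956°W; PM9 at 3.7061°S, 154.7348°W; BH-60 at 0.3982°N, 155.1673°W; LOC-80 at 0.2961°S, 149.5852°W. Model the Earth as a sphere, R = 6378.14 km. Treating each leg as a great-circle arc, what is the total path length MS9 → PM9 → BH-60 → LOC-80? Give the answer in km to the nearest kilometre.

2769 km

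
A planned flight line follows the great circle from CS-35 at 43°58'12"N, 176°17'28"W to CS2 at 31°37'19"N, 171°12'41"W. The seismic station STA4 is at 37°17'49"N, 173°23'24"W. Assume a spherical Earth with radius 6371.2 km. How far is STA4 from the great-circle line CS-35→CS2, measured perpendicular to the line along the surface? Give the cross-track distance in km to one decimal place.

CS-35: φ = +43.97000°, λ = -176.29111°
CS2: φ = +31.62194°, λ = -171.21139°
STA4: φ = +37.29694°, λ = -173.39000°
δ₁₃ = central angle CS-35→STA4 = 0.122620 rad  (haversine)
θ₁₃ = bearing CS-35→STA4 = 160.781°,  θ₁₂ = bearing CS-35→CS2 = 160.382°
dₓₜ = R·arcsin(sin δ₁₃ · sin(θ₁₃ − θ₁₂)) = 6371.2·arcsin(0.12231·sin(0.399°)) = 5.427 km
|dₓₜ| = 5.427 km

5.4 km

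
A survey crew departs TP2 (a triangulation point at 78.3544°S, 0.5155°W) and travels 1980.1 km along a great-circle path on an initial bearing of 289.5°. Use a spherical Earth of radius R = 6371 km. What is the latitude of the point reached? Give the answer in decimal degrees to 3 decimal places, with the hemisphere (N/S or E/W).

65.767°S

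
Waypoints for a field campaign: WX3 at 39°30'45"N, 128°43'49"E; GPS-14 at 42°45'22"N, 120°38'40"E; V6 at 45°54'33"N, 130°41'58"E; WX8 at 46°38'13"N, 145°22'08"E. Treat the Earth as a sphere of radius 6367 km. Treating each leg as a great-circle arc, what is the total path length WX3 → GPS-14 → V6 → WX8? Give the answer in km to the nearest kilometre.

2766 km

WX3: φ = +39.51250°, λ = +128.73028°
GPS-14: φ = +42.75611°, λ = +120.64444°
V6: φ = +45.90917°, λ = +130.69944°
WX8: φ = +46.63694°, λ = +145.36889°
WX3→GPS-14: c = 0.120352 rad, d = 766.28 km
GPS-14→V6: c = 0.136934 rad, d = 871.86 km
V6→WX8: c = 0.177171 rad, d = 1128.05 km
Total = 766.28 + 871.86 + 1128.05 = 2766.19 km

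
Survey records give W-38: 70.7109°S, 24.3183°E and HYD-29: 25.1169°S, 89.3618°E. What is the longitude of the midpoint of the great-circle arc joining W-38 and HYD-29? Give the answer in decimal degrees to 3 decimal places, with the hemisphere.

73.367°E

Bx = cos φ₂ cos Δλ = 0.382034,  By = cos φ₂ sin Δλ = 0.820901
φₘ = atan2(sin φ₁ + sin φ₂, √((cos φ₁ + Bx)² + By²)) = -51.53903°
λₘ = λ₁ + atan2(By, cos φ₁ + Bx) = 73.36722°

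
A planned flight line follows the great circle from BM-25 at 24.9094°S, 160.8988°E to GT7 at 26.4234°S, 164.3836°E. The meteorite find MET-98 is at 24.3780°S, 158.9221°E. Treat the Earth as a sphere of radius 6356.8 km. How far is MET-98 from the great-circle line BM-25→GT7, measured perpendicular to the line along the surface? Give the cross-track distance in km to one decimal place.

37.6 km

δ₁₃ = central angle BM-25→MET-98 = 0.032700 rad  (haversine)
θ₁₃ = bearing BM-25→MET-98 = 286.063°,  θ₁₂ = bearing BM-25→GT7 = 116.482°
dₓₜ = R·arcsin(sin δ₁₃ · sin(θ₁₃ − θ₁₂)) = 6356.8·arcsin(0.03269·sin(169.581°)) = 37.587 km
|dₓₜ| = 37.587 km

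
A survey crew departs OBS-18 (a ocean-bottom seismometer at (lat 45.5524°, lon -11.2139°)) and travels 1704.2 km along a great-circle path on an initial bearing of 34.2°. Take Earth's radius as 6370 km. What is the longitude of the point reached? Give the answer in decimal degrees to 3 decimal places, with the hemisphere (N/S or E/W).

δ = d/R = 1704.2/6370 = 0.267535 rad
φ₂ = arcsin(sin φ₁ cos δ + cos φ₁ sin δ cos θ)
   = arcsin(0.71389·0.96443 + 0.70026·0.26436·0.82708) = 57.30957°
λ₂ = λ₁ + atan2(sin θ sin δ cos φ₁, cos δ − sin φ₁ sin φ₂) = 4.75498°

4.755°E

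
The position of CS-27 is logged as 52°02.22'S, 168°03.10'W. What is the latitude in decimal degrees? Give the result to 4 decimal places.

52.0370°S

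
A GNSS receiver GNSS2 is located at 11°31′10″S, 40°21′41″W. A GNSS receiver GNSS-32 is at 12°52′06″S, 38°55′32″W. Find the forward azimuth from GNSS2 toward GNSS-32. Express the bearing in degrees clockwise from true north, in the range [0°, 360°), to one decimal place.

134.0°

GNSS2: φ = -11.51944°, λ = -40.36139°
GNSS-32: φ = -12.86833°, λ = -38.92556°
Δλ = 1.4358°
y = sin Δλ · cos φ₂ = 0.024428
x = cos φ₁ sin φ₂ − sin φ₁ cos φ₂ cos Δλ = -0.023602
θ = atan2(y, x) = 134.0141° → 134.0141° (mod 360°)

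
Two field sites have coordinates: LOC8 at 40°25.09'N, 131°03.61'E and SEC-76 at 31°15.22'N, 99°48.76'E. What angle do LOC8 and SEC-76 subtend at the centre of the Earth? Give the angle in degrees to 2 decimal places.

LOC8: φ = +40.41817°, λ = +131.06017°
SEC-76: φ = +31.25367°, λ = +99.81267°
Δφ = -9.1645°,  Δλ = -31.2475°
a = sin²(Δφ/2) + cos φ₁ cos φ₂ sin²(Δλ/2) = 0.053590
c = 2·arcsin(√a) = 0.467229 rad = 26.7703°

26.77°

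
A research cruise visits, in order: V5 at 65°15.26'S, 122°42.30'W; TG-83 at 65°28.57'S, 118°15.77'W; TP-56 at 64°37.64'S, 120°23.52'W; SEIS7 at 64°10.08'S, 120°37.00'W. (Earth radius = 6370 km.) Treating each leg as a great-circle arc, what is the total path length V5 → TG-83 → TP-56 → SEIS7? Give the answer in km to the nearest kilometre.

397 km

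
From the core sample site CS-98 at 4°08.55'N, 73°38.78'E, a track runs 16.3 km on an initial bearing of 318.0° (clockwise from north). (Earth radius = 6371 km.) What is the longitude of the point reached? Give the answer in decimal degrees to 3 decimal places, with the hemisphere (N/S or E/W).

73.548°E

CS-98: φ = +4.14250°, λ = +73.64633°
δ = d/R = 16.3/6371 = 0.002558 rad
φ₂ = arcsin(sin φ₁ cos δ + cos φ₁ sin δ cos θ)
   = arcsin(0.07224·1.00000 + 0.99739·0.00256·0.74314) = 4.25143°
λ₂ = λ₁ + atan2(sin θ sin δ cos φ₁, cos δ − sin φ₁ sin φ₂) = 73.54798°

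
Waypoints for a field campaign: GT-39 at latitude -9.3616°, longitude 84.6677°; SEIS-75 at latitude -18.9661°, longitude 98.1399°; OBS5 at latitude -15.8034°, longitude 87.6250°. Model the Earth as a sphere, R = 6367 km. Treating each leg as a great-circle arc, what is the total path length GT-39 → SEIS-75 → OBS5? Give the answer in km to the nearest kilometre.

2969 km

GT-39→SEIS-75: c = 0.282698 rad, d = 1799.94 km
SEIS-75→OBS5: c = 0.183581 rad, d = 1168.86 km
Total = 1799.94 + 1168.86 = 2968.79 km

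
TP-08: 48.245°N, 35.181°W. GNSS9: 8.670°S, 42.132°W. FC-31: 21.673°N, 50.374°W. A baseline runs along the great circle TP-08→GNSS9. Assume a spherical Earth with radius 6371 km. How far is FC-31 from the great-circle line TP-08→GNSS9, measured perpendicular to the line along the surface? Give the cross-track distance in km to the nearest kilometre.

δ₁₃ = central angle TP-08→FC-31 = 0.510004 rad  (haversine)
θ₁₃ = bearing TP-08→FC-31 = 209.926°,  θ₁₂ = bearing TP-08→GNSS9 = 188.178°
dₓₜ = R·arcsin(sin δ₁₃ · sin(θ₁₃ − θ₁₂)) = 6371·arcsin(0.48818·sin(21.748°)) = 1158.764 km
|dₓₜ| = 1158.764 km

1159 km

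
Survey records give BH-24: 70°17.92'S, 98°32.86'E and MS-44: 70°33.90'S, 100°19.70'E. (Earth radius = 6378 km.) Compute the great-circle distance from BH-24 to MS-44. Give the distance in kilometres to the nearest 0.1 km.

72.7 km

BH-24: φ = -70.29867°, λ = +98.54767°
MS-44: φ = -70.56500°, λ = +100.32833°
Δφ = -0.2663°,  Δλ = 1.7807°
a = sin²(Δφ/2) + cos φ₁ cos φ₂ sin²(Δλ/2) = 0.000032
c = 2·arcsin(√a) = 0.011399 rad = 0.6531°
d = R·c = 6378 × 0.011399 = 72.7 km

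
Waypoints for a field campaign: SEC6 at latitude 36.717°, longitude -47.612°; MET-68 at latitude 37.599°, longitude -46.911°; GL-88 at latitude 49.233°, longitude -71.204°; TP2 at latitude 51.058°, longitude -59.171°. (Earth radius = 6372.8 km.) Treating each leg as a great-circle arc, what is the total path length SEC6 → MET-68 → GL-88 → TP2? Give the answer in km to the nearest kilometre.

SEC6→MET-68: c = 0.018222 rad, d = 116.13 km
MET-68→GL-88: c = 0.366338 rad, d = 2334.60 km
GL-88→TP2: c = 0.138133 rad, d = 880.29 km
Total = 116.13 + 2334.60 + 880.29 = 3331.02 km

3331 km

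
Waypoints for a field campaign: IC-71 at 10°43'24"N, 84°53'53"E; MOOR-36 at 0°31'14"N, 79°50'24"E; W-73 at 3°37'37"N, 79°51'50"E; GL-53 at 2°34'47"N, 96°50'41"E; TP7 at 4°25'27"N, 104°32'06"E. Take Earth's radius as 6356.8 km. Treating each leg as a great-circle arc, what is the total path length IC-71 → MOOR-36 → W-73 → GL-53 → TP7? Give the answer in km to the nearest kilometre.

IC-71: φ = +10.72333°, λ = +84.89806°
MOOR-36: φ = +0.52056°, λ = +79.84000°
W-73: φ = +3.62694°, λ = +79.86389°
GL-53: φ = +2.57972°, λ = +96.84472°
TP7: φ = +4.42417°, λ = +104.53500°
IC-71→MOOR-36: c = 0.198512 rad, d = 1261.90 km
MOOR-36→W-73: c = 0.054218 rad, d = 344.65 km
W-73→GL-53: c = 0.296493 rad, d = 1884.75 km
GL-53→TP7: c = 0.137777 rad, d = 875.82 km
Total = 1261.90 + 344.65 + 1884.75 + 875.82 = 4367.13 km

4367 km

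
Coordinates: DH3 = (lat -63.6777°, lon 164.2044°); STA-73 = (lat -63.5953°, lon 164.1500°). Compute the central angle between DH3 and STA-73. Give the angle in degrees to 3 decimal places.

Δφ = 0.0824°,  Δλ = -0.0544°
a = sin²(Δφ/2) + cos φ₁ cos φ₂ sin²(Δλ/2) = 0.000001
c = 2·arcsin(√a) = 0.001499 rad = 0.0859°

0.086°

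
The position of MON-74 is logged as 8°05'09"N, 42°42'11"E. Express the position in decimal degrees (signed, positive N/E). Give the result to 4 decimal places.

+8.0858°, +42.7031°

lat: 8.0858° N → +8.0858°
lon: 42.7031° E → +42.7031°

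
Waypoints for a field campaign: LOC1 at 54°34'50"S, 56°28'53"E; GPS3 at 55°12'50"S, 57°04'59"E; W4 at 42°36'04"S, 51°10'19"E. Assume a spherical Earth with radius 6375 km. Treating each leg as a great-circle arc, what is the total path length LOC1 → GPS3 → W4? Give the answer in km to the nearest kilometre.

LOC1: φ = -54.58056°, λ = +56.48139°
GPS3: φ = -55.21389°, λ = +57.08306°
W4: φ = -42.60111°, λ = +51.17194°
LOC1→GPS3: c = 0.012596 rad, d = 80.30 km
GPS3→W4: c = 0.230137 rad, d = 1467.12 km
Total = 80.30 + 1467.12 = 1547.42 km

1547 km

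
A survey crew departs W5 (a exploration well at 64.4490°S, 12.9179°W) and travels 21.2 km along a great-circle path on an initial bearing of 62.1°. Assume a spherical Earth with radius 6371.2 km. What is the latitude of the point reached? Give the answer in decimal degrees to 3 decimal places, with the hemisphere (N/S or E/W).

64.359°S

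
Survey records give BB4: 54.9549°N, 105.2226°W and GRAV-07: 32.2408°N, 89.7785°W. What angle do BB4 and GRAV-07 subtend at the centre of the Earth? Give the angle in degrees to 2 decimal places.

Δφ = -22.7141°,  Δλ = 15.4441°
a = sin²(Δφ/2) + cos φ₁ cos φ₂ sin²(Δλ/2) = 0.047547
c = 2·arcsin(√a) = 0.439639 rad = 25.1895°

25.19°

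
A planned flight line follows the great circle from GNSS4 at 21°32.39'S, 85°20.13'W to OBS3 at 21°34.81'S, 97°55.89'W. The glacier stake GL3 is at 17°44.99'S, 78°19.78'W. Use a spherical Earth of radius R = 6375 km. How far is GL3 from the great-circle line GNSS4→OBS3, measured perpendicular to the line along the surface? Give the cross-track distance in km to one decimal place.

372.0 km

GNSS4: φ = -21.53983°, λ = -85.33550°
OBS3: φ = -21.58017°, λ = -97.93150°
GL3: φ = -17.74983°, λ = -78.32967°
δ₁₃ = central angle GNSS4→GL3 = 0.132772 rad  (haversine)
θ₁₃ = bearing GNSS4→GL3 = 61.341°,  θ₁₂ = bearing GNSS4→OBS3 = 267.481°
dₓₜ = R·arcsin(sin δ₁₃ · sin(θ₁₃ − θ₁₂)) = 6375·arcsin(0.13238·sin(-206.140°)) = 372.016 km
|dₓₜ| = 372.016 km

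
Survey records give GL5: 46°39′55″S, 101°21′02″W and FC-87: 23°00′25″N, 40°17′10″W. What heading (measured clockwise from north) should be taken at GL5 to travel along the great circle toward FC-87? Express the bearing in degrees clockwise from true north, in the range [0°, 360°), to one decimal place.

53.7°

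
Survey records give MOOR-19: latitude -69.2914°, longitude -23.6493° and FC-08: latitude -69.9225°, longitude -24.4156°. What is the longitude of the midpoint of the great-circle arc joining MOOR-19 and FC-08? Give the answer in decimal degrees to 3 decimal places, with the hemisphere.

Bx = cos φ₂ cos Δλ = 0.343260,  By = cos φ₂ sin Δλ = -0.004591
φₘ = atan2(sin φ₁ + sin φ₂, √((cos φ₁ + Bx)² + By²)) = -69.60737°
λₘ = λ₁ + atan2(By, cos φ₁ + Bx) = -24.02677°

24.027°W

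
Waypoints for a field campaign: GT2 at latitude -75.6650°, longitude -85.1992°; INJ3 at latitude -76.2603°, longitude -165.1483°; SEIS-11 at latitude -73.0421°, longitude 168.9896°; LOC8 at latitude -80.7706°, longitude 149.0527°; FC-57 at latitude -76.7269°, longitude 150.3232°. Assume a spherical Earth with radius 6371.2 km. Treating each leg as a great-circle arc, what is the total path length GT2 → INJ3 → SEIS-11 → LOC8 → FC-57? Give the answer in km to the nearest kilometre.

4260 km

GT2→INJ3: c = 0.313035 rad, d = 1994.41 km
INJ3→SEIS-11: c = 0.130593 rad, d = 832.03 km
SEIS-11→LOC8: c = 0.154342 rad, d = 983.35 km
LOC8→FC-57: c = 0.070704 rad, d = 450.47 km
Total = 1994.41 + 832.03 + 983.35 + 450.47 = 4260.26 km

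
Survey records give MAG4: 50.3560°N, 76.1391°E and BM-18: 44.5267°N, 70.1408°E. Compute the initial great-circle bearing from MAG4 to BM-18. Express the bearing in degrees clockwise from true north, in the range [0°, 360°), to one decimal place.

Δλ = -5.9983°
y = sin Δλ · cos φ₂ = -0.074500
x = cos φ₁ sin φ₂ − sin φ₁ cos φ₂ cos Δλ = -0.098559
θ = atan2(y, x) = -142.9148° → 217.0852° (mod 360°)

217.1°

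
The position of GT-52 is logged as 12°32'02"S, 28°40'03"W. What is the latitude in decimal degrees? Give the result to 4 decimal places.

12.5339°S

12° + 32′/60 + 2″/3600 = 12 + 0.53333 + 0.00056 = 12.5339°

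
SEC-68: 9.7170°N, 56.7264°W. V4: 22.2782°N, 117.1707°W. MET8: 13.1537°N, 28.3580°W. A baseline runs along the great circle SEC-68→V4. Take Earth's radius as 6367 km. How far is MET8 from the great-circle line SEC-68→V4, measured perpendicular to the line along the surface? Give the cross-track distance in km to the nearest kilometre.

1509 km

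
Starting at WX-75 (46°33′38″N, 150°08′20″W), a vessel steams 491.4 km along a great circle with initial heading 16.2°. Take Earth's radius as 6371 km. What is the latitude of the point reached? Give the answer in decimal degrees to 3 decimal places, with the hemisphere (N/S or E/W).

50.789°N

WX-75: φ = +46.56056°, λ = -150.13889°
δ = d/R = 491.4/6371 = 0.077131 rad
φ₂ = arcsin(sin φ₁ cos δ + cos φ₁ sin δ cos θ)
   = arcsin(0.72610·0.99703 + 0.68759·0.07705·0.96029) = 50.78877°
λ₂ = λ₁ + atan2(sin θ sin δ cos φ₁, cos δ − sin φ₁ sin φ₂) = -148.19016°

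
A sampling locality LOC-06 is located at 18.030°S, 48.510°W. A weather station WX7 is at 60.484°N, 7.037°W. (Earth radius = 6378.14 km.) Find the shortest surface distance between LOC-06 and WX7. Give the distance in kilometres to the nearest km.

Δφ = 78.5140°,  Δλ = 41.4730°
a = sin²(Δφ/2) + cos φ₁ cos φ₂ sin²(Δλ/2) = 0.459166
c = 2·arcsin(√a) = 1.489038 rad = 85.3156°
d = R·c = 6378.14 × 1.489038 = 9497.3 km

9497 km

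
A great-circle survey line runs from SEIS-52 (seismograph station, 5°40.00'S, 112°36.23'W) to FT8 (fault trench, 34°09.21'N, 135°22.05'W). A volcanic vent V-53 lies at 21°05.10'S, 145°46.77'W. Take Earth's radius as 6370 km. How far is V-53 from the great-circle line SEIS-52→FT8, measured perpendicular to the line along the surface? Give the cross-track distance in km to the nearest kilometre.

3960 km

SEIS-52: φ = -5.66667°, λ = -112.60383°
FT8: φ = +34.15350°, λ = -135.36750°
V-53: φ = -21.08500°, λ = -145.77950°
δ₁₃ = central angle SEIS-52→V-53 = 0.622087 rad  (haversine)
θ₁₃ = bearing SEIS-52→V-53 = 241.183°,  θ₁₂ = bearing SEIS-52→FT8 = 333.205°
dₓₜ = R·arcsin(sin δ₁₃ · sin(θ₁₃ − θ₁₂)) = 6370·arcsin(0.58273·sin(-92.021°)) = -3959.855 km
|dₓₜ| = 3959.855 km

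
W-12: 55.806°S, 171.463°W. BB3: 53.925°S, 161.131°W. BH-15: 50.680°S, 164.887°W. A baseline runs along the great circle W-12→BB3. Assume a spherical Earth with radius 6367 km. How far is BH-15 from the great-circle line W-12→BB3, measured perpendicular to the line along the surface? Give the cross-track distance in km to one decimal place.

δ₁₃ = central angle W-12→BH-15 = 0.112685 rad  (haversine)
θ₁₃ = bearing W-12→BH-15 = 40.191°,  θ₁₂ = bearing W-12→BB3 = 76.720°
dₓₜ = R·arcsin(sin δ₁₃ · sin(θ₁₃ − θ₁₂)) = 6367·arcsin(0.11245·sin(-36.529°)) = -426.474 km
|dₓₜ| = 426.474 km

426.5 km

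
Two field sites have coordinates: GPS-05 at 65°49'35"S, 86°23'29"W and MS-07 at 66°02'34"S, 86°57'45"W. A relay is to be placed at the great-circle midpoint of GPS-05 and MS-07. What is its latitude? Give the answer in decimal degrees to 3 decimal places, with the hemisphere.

65.935°S

GPS-05: φ = -65.82639°, λ = -86.39139°
MS-07: φ = -66.04278°, λ = -86.96250°
Bx = cos φ₂ cos Δλ = 0.406034,  By = cos φ₂ sin Δλ = -0.004047
φₘ = atan2(sin φ₁ + sin φ₂, √((cos φ₁ + Bx)² + By²)) = -65.93485°
λₘ = λ₁ + atan2(By, cos φ₁ + Bx) = -86.67574°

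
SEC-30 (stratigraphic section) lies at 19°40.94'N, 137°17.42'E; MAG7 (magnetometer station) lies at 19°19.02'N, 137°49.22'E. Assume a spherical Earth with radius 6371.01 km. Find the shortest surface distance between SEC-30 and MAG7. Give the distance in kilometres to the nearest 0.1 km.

SEC-30: φ = +19.68233°, λ = +137.29033°
MAG7: φ = +19.31700°, λ = +137.82033°
Δφ = -0.3653°,  Δλ = 0.5300°
a = sin²(Δφ/2) + cos φ₁ cos φ₂ sin²(Δλ/2) = 0.000029
c = 2·arcsin(√a) = 0.010802 rad = 0.6189°
d = R·c = 6371.01 × 0.010802 = 68.8 km

68.8 km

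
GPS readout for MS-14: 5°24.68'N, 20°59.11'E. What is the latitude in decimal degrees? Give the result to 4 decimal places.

5.4113°N

5° + 24.68′/60 = 5 + 0.41133 = 5.4113°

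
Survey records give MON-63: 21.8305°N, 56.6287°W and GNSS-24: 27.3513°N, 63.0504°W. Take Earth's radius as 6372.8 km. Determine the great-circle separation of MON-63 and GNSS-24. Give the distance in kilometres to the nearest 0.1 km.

Δφ = 5.5208°,  Δλ = -6.4217°
a = sin²(Δφ/2) + cos φ₁ cos φ₂ sin²(Δλ/2) = 0.004906
c = 2·arcsin(√a) = 0.140200 rad = 8.0329°
d = R·c = 6372.8 × 0.140200 = 893.5 km

893.5 km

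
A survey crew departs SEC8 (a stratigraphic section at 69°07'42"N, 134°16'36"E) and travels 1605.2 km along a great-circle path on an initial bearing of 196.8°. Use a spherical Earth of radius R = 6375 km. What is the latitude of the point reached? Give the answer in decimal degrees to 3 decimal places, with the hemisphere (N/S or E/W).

55.079°N

SEC8: φ = +69.12833°, λ = +134.27667°
δ = d/R = 1605.2/6375 = 0.251796 rad
φ₂ = arcsin(sin φ₁ cos δ + cos φ₁ sin δ cos θ)
   = arcsin(0.93438·0.96847 + 0.35628·0.24914·-0.95732) = 55.07889°
λ₂ = λ₁ + atan2(sin θ sin δ cos φ₁, cos δ − sin φ₁ sin φ₂) = 127.05006°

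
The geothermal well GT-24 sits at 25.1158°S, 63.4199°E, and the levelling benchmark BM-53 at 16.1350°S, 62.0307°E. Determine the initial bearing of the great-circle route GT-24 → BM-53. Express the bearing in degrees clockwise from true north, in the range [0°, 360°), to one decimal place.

Δλ = -1.3892°
y = sin Δλ · cos φ₂ = -0.023289
x = cos φ₁ sin φ₂ − sin φ₁ cos φ₂ cos Δλ = 0.155984
θ = atan2(y, x) = -8.4917° → 351.5083° (mod 360°)

351.5°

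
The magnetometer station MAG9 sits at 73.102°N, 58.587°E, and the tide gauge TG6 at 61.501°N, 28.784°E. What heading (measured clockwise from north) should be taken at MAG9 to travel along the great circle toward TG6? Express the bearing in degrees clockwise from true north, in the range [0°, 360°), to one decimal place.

Δλ = -29.8030°
y = sin Δλ · cos φ₂ = -0.237150
x = cos φ₁ sin φ₂ − sin φ₁ cos φ₂ cos Δλ = -0.140712
θ = atan2(y, x) = -120.6827° → 239.3173° (mod 360°)

239.3°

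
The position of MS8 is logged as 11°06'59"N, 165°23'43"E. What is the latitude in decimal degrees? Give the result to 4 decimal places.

11° + 6′/60 + 59″/3600 = 11 + 0.10000 + 0.01639 = 11.1164°

11.1164°N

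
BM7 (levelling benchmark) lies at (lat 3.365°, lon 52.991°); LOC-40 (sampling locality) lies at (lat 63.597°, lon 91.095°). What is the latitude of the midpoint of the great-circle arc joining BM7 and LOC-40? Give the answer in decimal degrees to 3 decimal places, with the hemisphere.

34.748°N

Bx = cos φ₂ cos Δλ = 0.349917,  By = cos φ₂ sin Δλ = 0.274409
φₘ = atan2(sin φ₁ + sin φ₂, √((cos φ₁ + Bx)² + By²)) = 34.74814°
λₘ = λ₁ + atan2(By, cos φ₁ + Bx) = 64.49575°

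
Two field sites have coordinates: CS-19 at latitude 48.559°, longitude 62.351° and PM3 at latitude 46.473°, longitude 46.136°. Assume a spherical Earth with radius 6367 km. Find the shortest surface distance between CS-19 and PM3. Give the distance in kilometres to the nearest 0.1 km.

1236.4 km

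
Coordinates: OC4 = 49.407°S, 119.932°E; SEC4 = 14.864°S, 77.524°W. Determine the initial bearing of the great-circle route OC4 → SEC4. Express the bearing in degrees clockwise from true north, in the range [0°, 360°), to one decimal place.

161.5°

Δλ = 162.5440°
y = sin Δλ · cos φ₂ = 0.289935
x = cos φ₁ sin φ₂ − sin φ₁ cos φ₂ cos Δλ = -0.867058
θ = atan2(y, x) = 161.5106° → 161.5106° (mod 360°)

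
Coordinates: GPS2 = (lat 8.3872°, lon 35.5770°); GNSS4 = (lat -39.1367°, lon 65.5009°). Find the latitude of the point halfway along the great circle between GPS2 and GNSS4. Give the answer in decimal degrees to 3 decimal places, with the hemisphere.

15.880°S

Bx = cos φ₂ cos Δλ = 0.672240,  By = cos φ₂ sin Δλ = 0.386929
φₘ = atan2(sin φ₁ + sin φ₂, √((cos φ₁ + Bx)² + By²)) = -15.87959°
λₘ = λ₁ + atan2(By, cos φ₁ + Bx) = 48.68599°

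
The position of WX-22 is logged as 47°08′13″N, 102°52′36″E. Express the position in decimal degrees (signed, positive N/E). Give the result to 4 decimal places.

+47.1369°, +102.8767°

lat: 47.1369° N → +47.1369°
lon: 102.8767° E → +102.8767°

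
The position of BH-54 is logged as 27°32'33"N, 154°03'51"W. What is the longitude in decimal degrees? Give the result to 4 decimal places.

154.0642°W

154° + 3′/60 + 51″/3600 = 154 + 0.05000 + 0.01417 = 154.0642°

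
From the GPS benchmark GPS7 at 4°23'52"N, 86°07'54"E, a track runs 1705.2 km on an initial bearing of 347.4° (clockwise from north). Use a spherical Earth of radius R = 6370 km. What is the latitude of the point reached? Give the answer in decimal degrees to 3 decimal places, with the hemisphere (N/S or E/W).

GPS7: φ = +4.39778°, λ = +86.13167°
δ = d/R = 1705.2/6370 = 0.267692 rad
φ₂ = arcsin(sin φ₁ cos δ + cos φ₁ sin δ cos θ)
   = arcsin(0.07668·0.96438 + 0.99706·0.26451·0.97592) = 19.34926°
λ₂ = λ₁ + atan2(sin θ sin δ cos φ₁, cos δ − sin φ₁ sin φ₂) = 82.62558°

19.349°N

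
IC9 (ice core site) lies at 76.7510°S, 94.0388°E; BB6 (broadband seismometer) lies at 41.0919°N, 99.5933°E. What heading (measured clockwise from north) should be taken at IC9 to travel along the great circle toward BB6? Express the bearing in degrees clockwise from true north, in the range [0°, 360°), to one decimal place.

Δλ = 5.5545°
y = sin Δλ · cos φ₂ = 0.072948
x = cos φ₁ sin φ₂ − sin φ₁ cos φ₂ cos Δλ = 0.880787
θ = atan2(y, x) = 4.7345° → 4.7345° (mod 360°)

4.7°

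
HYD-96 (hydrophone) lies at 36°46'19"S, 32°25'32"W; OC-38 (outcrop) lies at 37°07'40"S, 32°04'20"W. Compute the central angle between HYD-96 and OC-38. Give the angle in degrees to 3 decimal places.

HYD-96: φ = -36.77194°, λ = -32.42556°
OC-38: φ = -37.12778°, λ = -32.07222°
Δφ = -0.3558°,  Δλ = 0.3533°
a = sin²(Δφ/2) + cos φ₁ cos φ₂ sin²(Δλ/2) = 0.000016
c = 2·arcsin(√a) = 0.007928 rad = 0.4543°

0.454°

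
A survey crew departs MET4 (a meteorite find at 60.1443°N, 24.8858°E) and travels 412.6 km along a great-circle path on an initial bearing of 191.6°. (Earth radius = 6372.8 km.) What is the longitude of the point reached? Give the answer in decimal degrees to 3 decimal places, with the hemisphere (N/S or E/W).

δ = d/R = 412.6/6372.8 = 0.064744 rad
φ₂ = arcsin(sin φ₁ cos δ + cos φ₁ sin δ cos θ)
   = arcsin(0.86728·0.99790 + 0.49782·0.06470·-0.97958) = 56.50298°
λ₂ = λ₁ + atan2(sin θ sin δ cos φ₁, cos δ − sin φ₁ sin φ₂) = 23.53507°

23.535°E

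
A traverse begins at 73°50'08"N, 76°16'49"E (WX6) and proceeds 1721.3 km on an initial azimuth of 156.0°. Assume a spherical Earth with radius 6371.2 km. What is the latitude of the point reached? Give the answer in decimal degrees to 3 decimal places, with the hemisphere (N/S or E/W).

59.065°N

WX6: φ = +73.83556°, λ = +76.28028°
δ = d/R = 1721.3/6371.2 = 0.270169 rad
φ₂ = arcsin(sin φ₁ cos δ + cos φ₁ sin δ cos θ)
   = arcsin(0.96047·0.96373 + 0.27840·0.26689·-0.91355) = 59.06468°
λ₂ = λ₁ + atan2(sin θ sin δ cos φ₁, cos δ − sin φ₁ sin φ₂) = 88.47114°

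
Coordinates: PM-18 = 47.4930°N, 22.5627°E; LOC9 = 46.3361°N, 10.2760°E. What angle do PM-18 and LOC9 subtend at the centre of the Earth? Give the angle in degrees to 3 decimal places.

Δφ = -1.1569°,  Δλ = -12.2867°
a = sin²(Δφ/2) + cos φ₁ cos φ₂ sin²(Δλ/2) = 0.005445
c = 2·arcsin(√a) = 0.147709 rad = 8.4631°

8.463°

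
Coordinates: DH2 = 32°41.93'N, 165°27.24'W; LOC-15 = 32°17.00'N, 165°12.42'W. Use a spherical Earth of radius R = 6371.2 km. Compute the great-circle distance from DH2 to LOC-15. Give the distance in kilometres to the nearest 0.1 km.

DH2: φ = +32.69883°, λ = -165.45400°
LOC-15: φ = +32.28333°, λ = -165.20700°
Δφ = -0.4155°,  Δλ = 0.2470°
a = sin²(Δφ/2) + cos φ₁ cos φ₂ sin²(Δλ/2) = 0.000016
c = 2·arcsin(√a) = 0.008112 rad = 0.4648°
d = R·c = 6371.2 × 0.008112 = 51.7 km

51.7 km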